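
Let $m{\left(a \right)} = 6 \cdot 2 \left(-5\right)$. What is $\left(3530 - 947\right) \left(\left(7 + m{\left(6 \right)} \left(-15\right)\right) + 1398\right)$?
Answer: $5953815$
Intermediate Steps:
$m{\left(a \right)} = -60$ ($m{\left(a \right)} = 12 \left(-5\right) = -60$)
$\left(3530 - 947\right) \left(\left(7 + m{\left(6 \right)} \left(-15\right)\right) + 1398\right) = \left(3530 - 947\right) \left(\left(7 - -900\right) + 1398\right) = 2583 \left(\left(7 + 900\right) + 1398\right) = 2583 \left(907 + 1398\right) = 2583 \cdot 2305 = 5953815$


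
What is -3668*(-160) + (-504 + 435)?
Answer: 586811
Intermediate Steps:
-3668*(-160) + (-504 + 435) = -917*(-640) - 69 = 586880 - 69 = 586811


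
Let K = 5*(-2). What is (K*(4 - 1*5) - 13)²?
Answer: 9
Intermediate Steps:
K = -10
(K*(4 - 1*5) - 13)² = (-10*(4 - 1*5) - 13)² = (-10*(4 - 5) - 13)² = (-10*(-1) - 13)² = (10 - 13)² = (-3)² = 9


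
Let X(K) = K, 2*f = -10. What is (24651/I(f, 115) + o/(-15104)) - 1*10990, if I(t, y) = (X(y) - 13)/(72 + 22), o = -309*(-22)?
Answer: 1505576905/128384 ≈ 11727.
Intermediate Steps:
o = 6798
f = -5 (f = (½)*(-10) = -5)
I(t, y) = -13/94 + y/94 (I(t, y) = (y - 13)/(72 + 22) = (-13 + y)/94 = (-13 + y)*(1/94) = -13/94 + y/94)
(24651/I(f, 115) + o/(-15104)) - 1*10990 = (24651/(-13/94 + (1/94)*115) + 6798/(-15104)) - 1*10990 = (24651/(-13/94 + 115/94) + 6798*(-1/15104)) - 10990 = (24651/(51/47) - 3399/7552) - 10990 = (24651*(47/51) - 3399/7552) - 10990 = (386199/17 - 3399/7552) - 10990 = 2916517065/128384 - 10990 = 1505576905/128384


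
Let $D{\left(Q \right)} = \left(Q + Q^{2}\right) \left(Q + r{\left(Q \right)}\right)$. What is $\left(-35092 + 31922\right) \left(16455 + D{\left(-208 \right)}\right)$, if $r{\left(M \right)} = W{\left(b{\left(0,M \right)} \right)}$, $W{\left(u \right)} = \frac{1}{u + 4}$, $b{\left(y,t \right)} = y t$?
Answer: $28303119930$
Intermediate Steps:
$b{\left(y,t \right)} = t y$
$W{\left(u \right)} = \frac{1}{4 + u}$
$r{\left(M \right)} = \frac{1}{4}$ ($r{\left(M \right)} = \frac{1}{4 + M 0} = \frac{1}{4 + 0} = \frac{1}{4}$)
$D{\left(Q \right)} = \left(\frac{1}{4} + Q\right) \left(Q + Q^{2}\right)$ ($D{\left(Q \right)} = \left(Q + Q^{2}\right) \left(Q + \frac{1}{4}\right) = \left(Q + Q^{2}\right) \left(\frac{1}{4} + Q\right) = \left(\frac{1}{4} + Q\right) \left(Q + Q^{2}\right)$)
$\left(-35092 + 31922\right) \left(16455 + D{\left(-208 \right)}\right) = \left(-35092 + 31922\right) \left(16455 + \frac{1}{4} \left(-208\right) \left(1 + 4 \left(-208\right)^{2} + 5 \left(-208\right)\right)\right) = - 3170 \left(16455 + \frac{1}{4} \left(-208\right) \left(1 + 4 \cdot 43264 - 1040\right)\right) = - 3170 \left(16455 + \frac{1}{4} \left(-208\right) \left(1 + 173056 - 1040\right)\right) = - 3170 \left(16455 + \frac{1}{4} \left(-208\right) 172017\right) = - 3170 \left(16455 - 8944884\right) = \left(-3170\right) \left(-8928429\right) = 28303119930$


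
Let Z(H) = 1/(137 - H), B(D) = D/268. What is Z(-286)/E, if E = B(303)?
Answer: 268/128169 ≈ 0.0020910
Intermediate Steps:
B(D) = D/268 (B(D) = D*(1/268) = D/268)
E = 303/268 (E = (1/268)*303 = 303/268 ≈ 1.1306)
Z(-286)/E = (-1/(-137 - 286))/(303/268) = -1/(-423)*(268/303) = -1*(-1/423)*(268/303) = (1/423)*(268/303) = 268/128169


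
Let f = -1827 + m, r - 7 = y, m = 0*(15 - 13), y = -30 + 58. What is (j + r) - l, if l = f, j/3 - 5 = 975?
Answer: 4802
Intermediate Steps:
y = 28
m = 0 (m = 0*2 = 0)
j = 2940 (j = 15 + 3*975 = 15 + 2925 = 2940)
r = 35 (r = 7 + 28 = 35)
f = -1827 (f = -1827 + 0 = -1827)
l = -1827
(j + r) - l = (2940 + 35) - 1*(-1827) = 2975 + 1827 = 4802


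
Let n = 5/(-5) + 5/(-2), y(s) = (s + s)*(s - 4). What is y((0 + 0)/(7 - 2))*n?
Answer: 0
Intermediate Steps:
y(s) = 2*s*(-4 + s) (y(s) = (2*s)*(-4 + s) = 2*s*(-4 + s))
n = -7/2 (n = 5*(-⅕) + 5*(-½) = -1 - 5/2 = -7/2 ≈ -3.5000)
y((0 + 0)/(7 - 2))*n = (2*((0 + 0)/(7 - 2))*(-4 + (0 + 0)/(7 - 2)))*(-7/2) = (2*(0/5)*(-4 + 0/5))*(-7/2) = (2*(0*(⅕))*(-4 + 0*(⅕)))*(-7/2) = (2*0*(-4 + 0))*(-7/2) = (2*0*(-4))*(-7/2) = 0*(-7/2) = 0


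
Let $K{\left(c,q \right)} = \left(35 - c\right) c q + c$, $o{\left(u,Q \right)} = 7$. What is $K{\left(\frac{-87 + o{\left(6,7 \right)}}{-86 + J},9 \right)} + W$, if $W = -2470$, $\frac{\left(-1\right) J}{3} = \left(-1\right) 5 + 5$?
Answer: $- \frac{4037910}{1849} \approx -2183.8$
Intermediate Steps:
$J = 0$ ($J = - 3 \left(\left(-1\right) 5 + 5\right) = - 3 \left(-5 + 5\right) = \left(-3\right) 0 = 0$)
$K{\left(c,q \right)} = c + c q \left(35 - c\right)$ ($K{\left(c,q \right)} = c \left(35 - c\right) q + c = c q \left(35 - c\right) + c = c + c q \left(35 - c\right)$)
$K{\left(\frac{-87 + o{\left(6,7 \right)}}{-86 + J},9 \right)} + W = \frac{-87 + 7}{-86 + 0} \left(1 + 35 \cdot 9 - \frac{-87 + 7}{-86 + 0} \cdot 9\right) - 2470 = - \frac{80}{-86} \left(1 + 315 - - \frac{80}{-86} \cdot 9\right) - 2470 = \left(-80\right) \left(- \frac{1}{86}\right) \left(1 + 315 - \left(-80\right) \left(- \frac{1}{86}\right) 9\right) - 2470 = \frac{40 \left(1 + 315 - \frac{40}{43} \cdot 9\right)}{43} - 2470 = \frac{40 \left(1 + 315 - \frac{360}{43}\right)}{43} - 2470 = \frac{40}{43} \cdot \frac{13228}{43} - 2470 = \frac{529120}{1849} - 2470 = - \frac{4037910}{1849}$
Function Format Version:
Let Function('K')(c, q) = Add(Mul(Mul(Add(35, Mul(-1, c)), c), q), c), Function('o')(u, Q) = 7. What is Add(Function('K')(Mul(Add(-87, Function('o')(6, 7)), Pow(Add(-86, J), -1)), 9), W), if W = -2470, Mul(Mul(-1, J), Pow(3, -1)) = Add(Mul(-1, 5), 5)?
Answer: Rational(-4037910, 1849) ≈ -2183.8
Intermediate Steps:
J = 0 (J = Mul(-3, Add(Mul(-1, 5), 5)) = Mul(-3, Add(-5, 5)) = Mul(-3, 0) = 0)
Function('K')(c, q) = Add(c, Mul(c, q, Add(35, Mul(-1, c)))) (Function('K')(c, q) = Add(Mul(Mul(c, Add(35, Mul(-1, c))), q), c) = Add(Mul(c, q, Add(35, Mul(-1, c))), c) = Add(c, Mul(c, q, Add(35, Mul(-1, c)))))
Add(Function('K')(Mul(Add(-87, Function('o')(6, 7)), Pow(Add(-86, J), -1)), 9), W) = Add(Mul(Mul(Add(-87, 7), Pow(Add(-86, 0), -1)), Add(1, Mul(35, 9), Mul(-1, Mul(Add(-87, 7), Pow(Add(-86, 0), -1)), 9))), -2470) = Add(Mul(Mul(-80, Pow(-86, -1)), Add(1, 315, Mul(-1, Mul(-80, Pow(-86, -1)), 9))), -2470) = Add(Mul(Mul(-80, Rational(-1, 86)), Add(1, 315, Mul(-1, Mul(-80, Rational(-1, 86)), 9))), -2470) = Add(Mul(Rational(40, 43), Add(1, 315, Mul(-1, Rational(40, 43), 9))), -2470) = Add(Mul(Rational(40, 43), Add(1, 315, Rational(-360, 43))), -2470) = Add(Mul(Rational(40, 43), Rational(13228, 43)), -2470) = Add(Rational(529120, 1849), -2470) = Rational(-4037910, 1849)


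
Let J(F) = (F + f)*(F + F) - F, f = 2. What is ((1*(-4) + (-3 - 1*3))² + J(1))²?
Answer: 11025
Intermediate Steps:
J(F) = -F + 2*F*(2 + F) (J(F) = (F + 2)*(F + F) - F = (2 + F)*(2*F) - F = 2*F*(2 + F) - F = -F + 2*F*(2 + F))
((1*(-4) + (-3 - 1*3))² + J(1))² = ((1*(-4) + (-3 - 1*3))² + 1*(3 + 2*1))² = ((-4 + (-3 - 3))² + 1*(3 + 2))² = ((-4 - 6)² + 1*5)² = ((-10)² + 5)² = (100 + 5)² = 105² = 11025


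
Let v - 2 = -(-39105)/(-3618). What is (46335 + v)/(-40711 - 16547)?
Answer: -18623129/23017716 ≈ -0.80908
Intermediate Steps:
v = -3541/402 (v = 2 - (-39105)/(-3618) = 2 - (-39105)*(-1)/3618 = 2 - 1*4345/402 = 2 - 4345/402 = -3541/402 ≈ -8.8085)
(46335 + v)/(-40711 - 16547) = (46335 - 3541/402)/(-40711 - 16547) = (18623129/402)/(-57258) = (18623129/402)*(-1/57258) = -18623129/23017716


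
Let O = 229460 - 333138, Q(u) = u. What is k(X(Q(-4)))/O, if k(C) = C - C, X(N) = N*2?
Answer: 0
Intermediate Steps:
X(N) = 2*N
k(C) = 0
O = -103678
k(X(Q(-4)))/O = 0/(-103678) = 0*(-1/103678) = 0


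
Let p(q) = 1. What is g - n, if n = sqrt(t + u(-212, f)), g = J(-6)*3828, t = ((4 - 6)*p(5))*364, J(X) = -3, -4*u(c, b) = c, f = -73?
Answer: -11484 - 15*I*sqrt(3) ≈ -11484.0 - 25.981*I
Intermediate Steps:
u(c, b) = -c/4
t = -728 (t = ((4 - 6)*1)*364 = -2*1*364 = -2*364 = -728)
g = -11484 (g = -3*3828 = -11484)
n = 15*I*sqrt(3) (n = sqrt(-728 - 1/4*(-212)) = sqrt(-728 + 53) = sqrt(-675) = 15*I*sqrt(3) ≈ 25.981*I)
g - n = -11484 - 15*I*sqrt(3)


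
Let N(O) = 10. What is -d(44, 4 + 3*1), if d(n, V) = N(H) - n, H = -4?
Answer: 34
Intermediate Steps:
d(n, V) = 10 - n
-d(44, 4 + 3*1) = -(10 - 1*44) = -(10 - 44) = -1*(-34) = 34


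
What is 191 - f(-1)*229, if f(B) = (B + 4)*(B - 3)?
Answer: 2939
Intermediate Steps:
f(B) = (-3 + B)*(4 + B) (f(B) = (4 + B)*(-3 + B) = (-3 + B)*(4 + B))
191 - f(-1)*229 = 191 - (-12 - 1 + (-1)**2)*229 = 191 - (-12 - 1 + 1)*229 = 191 - (-12)*229 = 191 - 1*(-2748) = 191 + 2748 = 2939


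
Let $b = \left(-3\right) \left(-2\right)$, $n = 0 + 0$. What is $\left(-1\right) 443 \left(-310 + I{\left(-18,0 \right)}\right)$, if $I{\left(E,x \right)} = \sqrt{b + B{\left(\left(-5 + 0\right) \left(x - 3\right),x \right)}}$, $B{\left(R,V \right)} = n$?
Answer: $137330 - 443 \sqrt{6} \approx 1.3625 \cdot 10^{5}$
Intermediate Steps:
$n = 0$
$B{\left(R,V \right)} = 0$
$b = 6$
$I{\left(E,x \right)} = \sqrt{6}$ ($I{\left(E,x \right)} = \sqrt{6 + 0} = \sqrt{6}$)
$\left(-1\right) 443 \left(-310 + I{\left(-18,0 \right)}\right) = \left(-1\right) 443 \left(-310 + \sqrt{6}\right) = - 443 \left(-310 + \sqrt{6}\right) = 137330 - 443 \sqrt{6}$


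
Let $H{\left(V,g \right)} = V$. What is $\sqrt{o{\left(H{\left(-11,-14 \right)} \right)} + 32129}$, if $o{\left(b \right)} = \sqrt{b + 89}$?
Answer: $\sqrt{32129 + \sqrt{78}} \approx 179.27$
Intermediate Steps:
$o{\left(b \right)} = \sqrt{89 + b}$
$\sqrt{o{\left(H{\left(-11,-14 \right)} \right)} + 32129} = \sqrt{\sqrt{89 - 11} + 32129} = \sqrt{\sqrt{78} + 32129} = \sqrt{32129 + \sqrt{78}}$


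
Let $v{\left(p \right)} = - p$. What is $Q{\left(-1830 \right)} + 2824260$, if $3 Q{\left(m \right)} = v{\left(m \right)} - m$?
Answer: $2825480$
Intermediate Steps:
$Q{\left(m \right)} = - \frac{2 m}{3}$ ($Q{\left(m \right)} = \frac{- m - m}{3} = \frac{\left(-2\right) m}{3} = - \frac{2 m}{3}$)
$Q{\left(-1830 \right)} + 2824260 = \left(- \frac{2}{3}\right) \left(-1830\right) + 2824260 = 1220 + 2824260 = 2825480$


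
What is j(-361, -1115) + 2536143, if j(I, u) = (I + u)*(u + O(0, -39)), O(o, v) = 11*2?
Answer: 4149411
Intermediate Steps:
O(o, v) = 22
j(I, u) = (22 + u)*(I + u) (j(I, u) = (I + u)*(u + 22) = (I + u)*(22 + u) = (22 + u)*(I + u))
j(-361, -1115) + 2536143 = ((-1115)**2 + 22*(-361) + 22*(-1115) - 361*(-1115)) + 2536143 = (1243225 - 7942 - 24530 + 402515) + 2536143 = 1613268 + 2536143 = 4149411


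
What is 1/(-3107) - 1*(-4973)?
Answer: 15451110/3107 ≈ 4973.0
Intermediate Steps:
1/(-3107) - 1*(-4973) = -1/3107 + 4973 = 15451110/3107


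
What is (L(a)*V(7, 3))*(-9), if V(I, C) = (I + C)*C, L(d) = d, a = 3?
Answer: -810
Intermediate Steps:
V(I, C) = C*(C + I) (V(I, C) = (C + I)*C = C*(C + I))
(L(a)*V(7, 3))*(-9) = (3*(3*(3 + 7)))*(-9) = (3*(3*10))*(-9) = (3*30)*(-9) = 90*(-9) = -810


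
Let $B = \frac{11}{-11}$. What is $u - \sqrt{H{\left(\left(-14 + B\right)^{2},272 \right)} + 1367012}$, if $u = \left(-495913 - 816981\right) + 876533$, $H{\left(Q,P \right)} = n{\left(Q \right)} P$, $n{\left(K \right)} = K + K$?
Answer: $-436361 - 2 \sqrt{372353} \approx -4.3758 \cdot 10^{5}$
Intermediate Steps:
$n{\left(K \right)} = 2 K$
$B = -1$ ($B = 11 \left(- \frac{1}{11}\right) = -1$)
$H{\left(Q,P \right)} = 2 P Q$ ($H{\left(Q,P \right)} = 2 Q P = 2 P Q$)
$u = -436361$ ($u = -1312894 + 876533 = -436361$)
$u - \sqrt{H{\left(\left(-14 + B\right)^{2},272 \right)} + 1367012} = -436361 - \sqrt{2 \cdot 272 \left(-14 - 1\right)^{2} + 1367012} = -436361 - \sqrt{2 \cdot 272 \left(-15\right)^{2} + 1367012} = -436361 - \sqrt{2 \cdot 272 \cdot 225 + 1367012} = -436361 - \sqrt{122400 + 1367012} = -436361 - \sqrt{1489412} = -436361 - 2 \sqrt{372353}$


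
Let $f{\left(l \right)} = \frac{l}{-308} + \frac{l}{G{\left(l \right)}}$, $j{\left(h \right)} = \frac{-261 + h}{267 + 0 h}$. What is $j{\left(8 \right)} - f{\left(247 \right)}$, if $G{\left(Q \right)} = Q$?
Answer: $- \frac{94211}{82236} \approx -1.1456$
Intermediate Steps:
$j{\left(h \right)} = - \frac{87}{89} + \frac{h}{267}$ ($j{\left(h \right)} = \frac{-261 + h}{267 + 0} = \frac{-261 + h}{267} = \left(-261 + h\right) \frac{1}{267} = - \frac{87}{89} + \frac{h}{267}$)
$f{\left(l \right)} = 1 - \frac{l}{308}$ ($f{\left(l \right)} = \frac{l}{-308} + \frac{l}{l} = l \left(- \frac{1}{308}\right) + 1 = - \frac{l}{308} + 1 = 1 - \frac{l}{308}$)
$j{\left(8 \right)} - f{\left(247 \right)} = \left(- \frac{87}{89} + \frac{1}{267} \cdot 8\right) - \left(1 - \frac{247}{308}\right) = \left(- \frac{87}{89} + \frac{8}{267}\right) - \left(1 - \frac{247}{308}\right) = - \frac{253}{267} - \frac{61}{308} = - \frac{94211}{82236}$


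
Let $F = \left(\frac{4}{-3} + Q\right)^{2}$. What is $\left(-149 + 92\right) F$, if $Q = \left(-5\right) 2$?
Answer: $- \frac{21964}{3} \approx -7321.3$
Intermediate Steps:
$Q = -10$
$F = \frac{1156}{9}$ ($F = \left(\frac{4}{-3} - 10\right)^{2} = \left(4 \left(- \frac{1}{3}\right) - 10\right)^{2} = \left(- \frac{4}{3} - 10\right)^{2} = \left(- \frac{34}{3}\right)^{2} = \frac{1156}{9} \approx 128.44$)
$\left(-149 + 92\right) F = \left(-149 + 92\right) \frac{1156}{9} = \left(-57\right) \frac{1156}{9} = - \frac{21964}{3}$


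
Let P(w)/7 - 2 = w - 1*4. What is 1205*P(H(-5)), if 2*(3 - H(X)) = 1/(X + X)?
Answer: 35427/4 ≈ 8856.8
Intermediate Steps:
H(X) = 3 - 1/(4*X) (H(X) = 3 - 1/(2*(X + X)) = 3 - 1/(2*X)/2 = 3 - 1/(4*X))
P(w) = -14 + 7*w (P(w) = 14 + 7*(w - 1*4) = 14 + 7*(w - 4) = 14 + 7*(-4 + w) = 14 + (-28 + 7*w) = -14 + 7*w)
1205*P(H(-5)) = 1205*(-14 + 7*(3 - 1/4/(-5))) = 1205*(-14 + 7*(3 - 1/4*(-1/5))) = 1205*(-14 + 7*(3 + 1/20)) = 1205*(-14 + 7*(61/20)) = 1205*(-14 + 427/20) = 1205*(147/20) = 35427/4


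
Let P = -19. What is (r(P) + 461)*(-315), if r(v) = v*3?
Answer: -127260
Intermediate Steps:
r(v) = 3*v
(r(P) + 461)*(-315) = (3*(-19) + 461)*(-315) = (-57 + 461)*(-315) = 404*(-315) = -127260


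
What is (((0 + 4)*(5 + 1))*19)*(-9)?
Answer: -4104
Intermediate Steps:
(((0 + 4)*(5 + 1))*19)*(-9) = ((4*6)*19)*(-9) = (24*19)*(-9) = 456*(-9) = -4104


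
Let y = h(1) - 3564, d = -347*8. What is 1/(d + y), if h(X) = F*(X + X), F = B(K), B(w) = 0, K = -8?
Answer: -1/6340 ≈ -0.00015773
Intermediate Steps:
F = 0
h(X) = 0 (h(X) = 0*(X + X) = 0*(2*X) = 0)
d = -2776
y = -3564 (y = 0 - 3564 = -3564)
1/(d + y) = 1/(-2776 - 3564) = 1/(-6340) = -1/6340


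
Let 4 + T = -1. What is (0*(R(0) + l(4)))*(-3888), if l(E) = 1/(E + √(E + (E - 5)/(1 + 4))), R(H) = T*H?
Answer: 0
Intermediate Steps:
T = -5 (T = -4 - 1 = -5)
R(H) = -5*H
l(E) = 1/(E + √(-1 + 6*E/5)) (l(E) = 1/(E + √(E + (-5 + E)/5)) = 1/(E + √(E + (-5 + E)*(⅕))) = 1/(E + √(E + (-1 + E/5))) = 1/(E + √(-1 + 6*E/5)))
(0*(R(0) + l(4)))*(-3888) = (0*(-5*0 + √5/(√(-5 + 6*4) + 4*√5)))*(-3888) = (0*(0 + √5/(√(-5 + 24) + 4*√5)))*(-3888) = (0*(0 + √5/(√19 + 4*√5)))*(-3888) = (0*(√5/(√19 + 4*√5)))*(-3888) = 0*(-3888) = 0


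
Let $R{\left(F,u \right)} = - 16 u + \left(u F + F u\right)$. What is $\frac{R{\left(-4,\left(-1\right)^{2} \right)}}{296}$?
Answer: $- \frac{3}{37} \approx -0.081081$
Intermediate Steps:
$R{\left(F,u \right)} = - 16 u + 2 F u$ ($R{\left(F,u \right)} = - 16 u + \left(F u + F u\right) = - 16 u + 2 F u$)
$\frac{R{\left(-4,\left(-1\right)^{2} \right)}}{296} = \frac{2 \left(-1\right)^{2} \left(-8 - 4\right)}{296} = 2 \cdot 1 \left(-12\right) \frac{1}{296} = \left(-24\right) \frac{1}{296} = - \frac{3}{37}$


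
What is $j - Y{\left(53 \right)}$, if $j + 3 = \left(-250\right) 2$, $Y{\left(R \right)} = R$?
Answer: $-556$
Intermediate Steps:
$j = -503$ ($j = -3 - 500 = -503$)
$j - Y{\left(53 \right)} = -503 - 53 = -556$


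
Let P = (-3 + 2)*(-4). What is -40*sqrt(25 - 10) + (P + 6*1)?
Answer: 10 - 40*sqrt(15) ≈ -144.92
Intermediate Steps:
P = 4 (P = -1*(-4) = 4)
-40*sqrt(25 - 10) + (P + 6*1) = -40*sqrt(25 - 10) + (4 + 6*1) = -40*sqrt(15) + (4 + 6) = -40*sqrt(15) + 10 = 10 - 40*sqrt(15)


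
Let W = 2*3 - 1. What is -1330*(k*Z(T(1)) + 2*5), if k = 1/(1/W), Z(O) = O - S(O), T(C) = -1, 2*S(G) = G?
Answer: -9975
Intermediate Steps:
S(G) = G/2
Z(O) = O/2 (Z(O) = O - O/2 = O/2)
W = 5 (W = 6 - 1 = 5)
k = 5 (k = 1/(1/5) = 1/(⅕) = 5)
-1330*(k*Z(T(1)) + 2*5) = -1330*(5*((½)*(-1)) + 2*5) = -1330*(5*(-½) + 10) = -1330*(-5/2 + 10) = -1330*15/2 = -9975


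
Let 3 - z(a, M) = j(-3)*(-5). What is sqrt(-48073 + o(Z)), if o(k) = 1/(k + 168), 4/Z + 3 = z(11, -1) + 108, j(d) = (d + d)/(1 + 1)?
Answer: I*sqrt(2935269522157)/7814 ≈ 219.26*I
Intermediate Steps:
j(d) = d (j(d) = (2*d)/2 = (2*d)*(1/2) = d)
z(a, M) = -12 (z(a, M) = 3 - (-3)*(-5) = 3 - 1*15 = 3 - 15 = -12)
Z = 4/93 (Z = 4/(-3 + (-12 + 108)) = 4/(-3 + 96) = 4/93 ≈ 0.043011)
o(k) = 1/(168 + k)
sqrt(-48073 + o(Z)) = sqrt(-48073 + 1/(168 + 4/93)) = sqrt(-48073 + 1/(15628/93)) = sqrt(-48073 + 93/15628) = sqrt(-751284751/15628) = I*sqrt(2935269522157)/7814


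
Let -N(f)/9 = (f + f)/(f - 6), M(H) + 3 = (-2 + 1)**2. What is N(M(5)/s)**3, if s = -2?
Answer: 5832/125 ≈ 46.656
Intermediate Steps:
M(H) = -2 (M(H) = -3 + (-2 + 1)**2 = -3 + (-1)**2 = -3 + 1 = -2)
N(f) = -18*f/(-6 + f) (N(f) = -9*(f + f)/(f - 6) = -9*2*f/(-6 + f) = -18*f/(-6 + f))
N(M(5)/s)**3 = (-18*(-2/(-2))/(-6 - 2/(-2)))**3 = (-18*(-2*(-1/2))/(-6 - 2*(-1/2)))**3 = (-18*1/(-6 + 1))**3 = (-18*1/(-5))**3 = (-18*1*(-1/5))**3 = (18/5)**3 = 5832/125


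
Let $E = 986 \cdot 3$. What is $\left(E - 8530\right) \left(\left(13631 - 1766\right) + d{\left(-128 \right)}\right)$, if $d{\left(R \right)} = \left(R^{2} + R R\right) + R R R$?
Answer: $11436635868$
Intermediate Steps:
$E = 2958$
$d{\left(R \right)} = R^{3} + 2 R^{2}$ ($d{\left(R \right)} = \left(R^{2} + R^{2}\right) + R^{2} R = 2 R^{2} + R^{3} = R^{3} + 2 R^{2}$)
$\left(E - 8530\right) \left(\left(13631 - 1766\right) + d{\left(-128 \right)}\right) = \left(2958 - 8530\right) \left(\left(13631 - 1766\right) + \left(-128\right)^{2} \left(2 - 128\right)\right) = - 5572 \left(\left(13631 - 1766\right) + 16384 \left(-126\right)\right) = - 5572 \left(11865 - 2064384\right) = \left(-5572\right) \left(-2052519\right) = 11436635868$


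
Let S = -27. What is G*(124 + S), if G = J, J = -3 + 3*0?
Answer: -291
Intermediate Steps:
J = -3 (J = -3 + 0 = -3)
G = -3
G*(124 + S) = -3*(124 - 27) = -3*97 = -291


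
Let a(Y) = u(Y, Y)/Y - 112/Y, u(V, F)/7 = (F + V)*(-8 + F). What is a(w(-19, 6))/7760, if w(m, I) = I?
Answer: -7/1164 ≈ -0.0060137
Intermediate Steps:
u(V, F) = 7*(-8 + F)*(F + V) (u(V, F) = 7*((F + V)*(-8 + F)) = 7*((-8 + F)*(F + V)) = 7*(-8 + F)*(F + V))
a(Y) = -112/Y + (-112*Y + 14*Y²)/Y (a(Y) = (-56*Y - 56*Y + 7*Y² + 7*Y*Y)/Y - 112/Y = (-56*Y - 56*Y + 7*Y² + 7*Y²)/Y - 112/Y = (-112*Y + 14*Y²)/Y - 112/Y = -112/Y + (-112*Y + 14*Y²)/Y)
a(w(-19, 6))/7760 = (-112 - 112/6 + 14*6)/7760 = (-112 - 112*⅙ + 84)*(1/7760) = (-112 - 56/3 + 84)*(1/7760) = -140/3*1/7760 = -7/1164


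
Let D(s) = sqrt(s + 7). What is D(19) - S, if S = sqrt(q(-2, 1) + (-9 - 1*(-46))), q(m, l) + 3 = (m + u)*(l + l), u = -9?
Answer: sqrt(26) - 2*sqrt(3) ≈ 1.6349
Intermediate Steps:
D(s) = sqrt(7 + s)
q(m, l) = -3 + 2*l*(-9 + m) (q(m, l) = -3 + (m - 9)*(l + l) = -3 + (-9 + m)*(2*l) = -3 + 2*l*(-9 + m))
S = 2*sqrt(3) (S = sqrt((-3 - 18*1 + 2*1*(-2)) + (-9 - 1*(-46))) = sqrt((-3 - 18 - 4) + (-9 + 46)) = sqrt(-25 + 37) = sqrt(12) = 2*sqrt(3) ≈ 3.4641)
D(19) - S = sqrt(7 + 19) - 2*sqrt(3) = sqrt(26) - 2*sqrt(3)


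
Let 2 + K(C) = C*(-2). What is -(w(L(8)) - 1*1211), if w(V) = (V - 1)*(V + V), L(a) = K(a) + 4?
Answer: 791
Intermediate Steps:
K(C) = -2 - 2*C (K(C) = -2 + C*(-2) = -2 - 2*C)
L(a) = 2 - 2*a (L(a) = (-2 - 2*a) + 4 = 2 - 2*a)
w(V) = 2*V*(-1 + V) (w(V) = (-1 + V)*(2*V) = 2*V*(-1 + V))
-(w(L(8)) - 1*1211) = -(2*(2 - 2*8)*(-1 + (2 - 2*8)) - 1*1211) = -(2*(2 - 16)*(-1 + (2 - 16)) - 1211) = -(2*(-14)*(-1 - 14) - 1211) = -(2*(-14)*(-15) - 1211) = -(420 - 1211) = -1*(-791) = 791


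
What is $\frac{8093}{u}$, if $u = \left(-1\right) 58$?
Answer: $- \frac{8093}{58} \approx -139.53$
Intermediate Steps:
$u = -58$
$\frac{8093}{u} = \frac{8093}{-58} = 8093 \left(- \frac{1}{58}\right) = - \frac{8093}{58}$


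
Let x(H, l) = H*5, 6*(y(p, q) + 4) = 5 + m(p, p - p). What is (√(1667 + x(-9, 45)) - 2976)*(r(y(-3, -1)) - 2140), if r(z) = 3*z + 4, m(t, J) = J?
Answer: 6385008 - 4291*√1622/2 ≈ 6.2986e+6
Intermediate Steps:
y(p, q) = -19/6 (y(p, q) = -4 + (5 + (p - p))/6 = -4 + (5 + 0)/6 = -4 + (⅙)*5 = -4 + ⅚ = -19/6)
x(H, l) = 5*H
r(z) = 4 + 3*z
(√(1667 + x(-9, 45)) - 2976)*(r(y(-3, -1)) - 2140) = (√(1667 + 5*(-9)) - 2976)*((4 + 3*(-19/6)) - 2140) = (√(1667 - 45) - 2976)*((4 - 19/2) - 2140) = (√1622 - 2976)*(-11/2 - 2140) = (-2976 + √1622)*(-4291/2) = 6385008 - 4291*√1622/2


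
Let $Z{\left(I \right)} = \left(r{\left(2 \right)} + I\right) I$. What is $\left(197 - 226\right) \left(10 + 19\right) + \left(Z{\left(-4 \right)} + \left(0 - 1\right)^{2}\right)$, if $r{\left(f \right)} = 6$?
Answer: $-848$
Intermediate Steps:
$Z{\left(I \right)} = I \left(6 + I\right)$ ($Z{\left(I \right)} = \left(6 + I\right) I = I \left(6 + I\right)$)
$\left(197 - 226\right) \left(10 + 19\right) + \left(Z{\left(-4 \right)} + \left(0 - 1\right)^{2}\right) = \left(197 - 226\right) \left(10 + 19\right) - \left(- \left(0 - 1\right)^{2} + 4 \left(6 - 4\right)\right) = \left(-29\right) 29 + \left(\left(-4\right) 2 + \left(-1\right)^{2}\right) = -841 + \left(-8 + 1\right) = -841 - 7 = -848$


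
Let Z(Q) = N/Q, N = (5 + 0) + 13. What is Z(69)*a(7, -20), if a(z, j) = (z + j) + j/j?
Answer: -72/23 ≈ -3.1304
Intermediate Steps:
N = 18 (N = 5 + 13 = 18)
Z(Q) = 18/Q
a(z, j) = 1 + j + z (a(z, j) = (j + z) + 1 = 1 + j + z)
Z(69)*a(7, -20) = (18/69)*(1 - 20 + 7) = (18*(1/69))*(-12) = (6/23)*(-12) = -72/23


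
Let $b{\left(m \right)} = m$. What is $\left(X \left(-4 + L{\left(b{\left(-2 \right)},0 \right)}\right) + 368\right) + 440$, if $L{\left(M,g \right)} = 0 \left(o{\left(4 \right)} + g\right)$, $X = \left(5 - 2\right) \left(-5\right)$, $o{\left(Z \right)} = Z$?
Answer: $868$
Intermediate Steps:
$X = -15$ ($X = 3 \left(-5\right) = -15$)
$L{\left(M,g \right)} = 0$ ($L{\left(M,g \right)} = 0 \left(4 + g\right) = 0$)
$\left(X \left(-4 + L{\left(b{\left(-2 \right)},0 \right)}\right) + 368\right) + 440 = \left(- 15 \left(-4 + 0\right) + 368\right) + 440 = \left(\left(-15\right) \left(-4\right) + 368\right) + 440 = \left(60 + 368\right) + 440 = 428 + 440 = 868$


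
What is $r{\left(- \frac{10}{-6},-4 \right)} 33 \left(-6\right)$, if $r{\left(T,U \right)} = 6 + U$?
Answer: $-396$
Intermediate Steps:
$r{\left(- \frac{10}{-6},-4 \right)} 33 \left(-6\right) = \left(6 - 4\right) 33 \left(-6\right) = 2 \cdot 33 \left(-6\right) = 66 \left(-6\right) = -396$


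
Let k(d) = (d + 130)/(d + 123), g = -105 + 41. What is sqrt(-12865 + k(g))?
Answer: I*sqrt(44779171)/59 ≈ 113.42*I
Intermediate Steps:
g = -64
k(d) = (130 + d)/(123 + d)
sqrt(-12865 + k(g)) = sqrt(-12865 + (130 - 64)/(123 - 64)) = sqrt(-12865 + 66/59) = sqrt(-758969/59) = I*sqrt(44779171)/59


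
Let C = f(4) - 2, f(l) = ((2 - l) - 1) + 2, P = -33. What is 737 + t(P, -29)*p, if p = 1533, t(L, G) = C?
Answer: -3862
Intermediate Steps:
f(l) = 3 - l (f(l) = (1 - l) + 2 = 3 - l)
C = -3 (C = (3 - 1*4) - 2 = (3 - 4) - 2 = -1 - 2 = -3)
t(L, G) = -3
737 + t(P, -29)*p = 737 - 3*1533 = 737 - 4599 = -3862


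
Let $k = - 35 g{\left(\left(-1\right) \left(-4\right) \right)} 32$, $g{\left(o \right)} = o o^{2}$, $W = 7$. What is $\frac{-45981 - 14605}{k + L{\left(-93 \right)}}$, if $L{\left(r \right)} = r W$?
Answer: $\frac{60586}{72331} \approx 0.83762$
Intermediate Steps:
$L{\left(r \right)} = 7 r$ ($L{\left(r \right)} = r 7 = 7 r$)
$g{\left(o \right)} = o^{3}$
$k = -71680$ ($k = - 35 \left(\left(-1\right) \left(-4\right)\right)^{3} \cdot 32 = - 35 \cdot 4^{3} \cdot 32 = \left(-35\right) 64 \cdot 32 = \left(-2240\right) 32 = -71680$)
$\frac{-45981 - 14605}{k + L{\left(-93 \right)}} = \frac{-45981 - 14605}{-71680 + 7 \left(-93\right)} = - \frac{60586}{-71680 - 651} = - \frac{60586}{-72331} = \left(-60586\right) \left(- \frac{1}{72331}\right) = \frac{60586}{72331}$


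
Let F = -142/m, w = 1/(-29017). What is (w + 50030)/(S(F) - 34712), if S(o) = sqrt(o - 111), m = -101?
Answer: -96030270814136/66628084469057 - 27390953*I*sqrt(1117969)/66628084469057 ≈ -1.4413 - 0.00043468*I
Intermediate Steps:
w = -1/29017 ≈ -3.4463e-5
F = 142/101 (F = -142/(-101) = -142*(-1/101) = 142/101 ≈ 1.4059)
S(o) = sqrt(-111 + o)
(w + 50030)/(S(F) - 34712) = (-1/29017 + 50030)/(sqrt(-111 + 142/101) - 34712) = 1451720509/(29017*(sqrt(-11069/101) - 34712)) = 1451720509/(29017*(I*sqrt(1117969)/101 - 34712)) = 1451720509/(29017*(-34712 + I*sqrt(1117969)/101))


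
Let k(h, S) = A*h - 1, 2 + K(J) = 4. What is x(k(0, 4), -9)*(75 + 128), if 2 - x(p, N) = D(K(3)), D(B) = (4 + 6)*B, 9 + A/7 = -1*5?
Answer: -3654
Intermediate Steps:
A = -98 (A = -63 + 7*(-1*5) = -63 + 7*(-5) = -63 - 35 = -98)
K(J) = 2 (K(J) = -2 + 4 = 2)
k(h, S) = -1 - 98*h (k(h, S) = -98*h - 1 = -1 - 98*h)
D(B) = 10*B
x(p, N) = -18 (x(p, N) = 2 - 10*2 = 2 - 1*20 = 2 - 20 = -18)
x(k(0, 4), -9)*(75 + 128) = -18*(75 + 128) = -18*203 = -3654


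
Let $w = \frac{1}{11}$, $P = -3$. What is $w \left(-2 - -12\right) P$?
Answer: $- \frac{30}{11} \approx -2.7273$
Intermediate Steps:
$w = \frac{1}{11} \approx 0.090909$
$w \left(-2 - -12\right) P = \frac{-2 - -12}{11} \left(-3\right) = \frac{-2 + 12}{11} \left(-3\right) = \frac{1}{11} \cdot 10 \left(-3\right) = \frac{10}{11} \left(-3\right) = - \frac{30}{11}$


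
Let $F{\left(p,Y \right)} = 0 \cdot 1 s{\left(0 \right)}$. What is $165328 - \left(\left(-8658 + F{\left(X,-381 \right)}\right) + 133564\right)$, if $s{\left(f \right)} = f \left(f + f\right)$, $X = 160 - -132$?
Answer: $40422$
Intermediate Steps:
$X = 292$ ($X = 160 + 132 = 292$)
$s{\left(f \right)} = 2 f^{2}$ ($s{\left(f \right)} = f 2 f = 2 f^{2}$)
$F{\left(p,Y \right)} = 0$ ($F{\left(p,Y \right)} = 0 \cdot 1 \cdot 2 \cdot 0^{2} = 0 \cdot 2 \cdot 0 = 0 \cdot 0 = 0$)
$165328 - \left(\left(-8658 + F{\left(X,-381 \right)}\right) + 133564\right) = 165328 - \left(\left(-8658 + 0\right) + 133564\right) = 165328 - \left(-8658 + 133564\right) = 165328 - 124906 = 40422$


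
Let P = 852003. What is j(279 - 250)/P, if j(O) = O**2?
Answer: 841/852003 ≈ 0.00098709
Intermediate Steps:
j(279 - 250)/P = (279 - 250)**2/852003 = 29**2*(1/852003) = 841*(1/852003) = 841/852003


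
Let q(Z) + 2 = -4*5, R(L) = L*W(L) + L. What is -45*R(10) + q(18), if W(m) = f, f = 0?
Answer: -472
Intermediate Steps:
W(m) = 0
R(L) = L (R(L) = L*0 + L = 0 + L = L)
q(Z) = -22 (q(Z) = -2 - 4*5 = -2 - 20 = -22)
-45*R(10) + q(18) = -45*10 - 22 = -450 - 22 = -472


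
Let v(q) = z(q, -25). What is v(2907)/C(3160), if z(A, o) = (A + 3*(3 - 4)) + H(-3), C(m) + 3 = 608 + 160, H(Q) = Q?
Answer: 967/255 ≈ 3.7922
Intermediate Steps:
C(m) = 765 (C(m) = -3 + (608 + 160) = -3 + 768 = 765)
z(A, o) = -6 + A (z(A, o) = (A + 3*(3 - 4)) - 3 = (A + 3*(-1)) - 3 = (A - 3) - 3 = (-3 + A) - 3 = -6 + A)
v(q) = -6 + q
v(2907)/C(3160) = (-6 + 2907)/765 = 2901*(1/765) = 967/255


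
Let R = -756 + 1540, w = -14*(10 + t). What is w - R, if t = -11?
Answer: -770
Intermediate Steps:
w = 14 (w = -14*(10 - 11) = -14*(-1) = 14)
R = 784
w - R = 14 - 1*784 = 14 - 784 = -770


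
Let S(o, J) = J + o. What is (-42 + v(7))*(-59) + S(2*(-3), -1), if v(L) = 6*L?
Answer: -7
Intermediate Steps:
(-42 + v(7))*(-59) + S(2*(-3), -1) = (-42 + 6*7)*(-59) + (-1 + 2*(-3)) = (-42 + 42)*(-59) + (-1 - 6) = 0*(-59) - 7 = 0 - 7 = -7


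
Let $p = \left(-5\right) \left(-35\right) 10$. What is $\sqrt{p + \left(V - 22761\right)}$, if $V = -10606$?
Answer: $3 i \sqrt{3513} \approx 177.81 i$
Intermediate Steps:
$p = 1750$ ($p = 175 \cdot 10 = 1750$)
$\sqrt{p + \left(V - 22761\right)} = \sqrt{1750 - 33367} = \sqrt{-31617} = 3 i \sqrt{3513}$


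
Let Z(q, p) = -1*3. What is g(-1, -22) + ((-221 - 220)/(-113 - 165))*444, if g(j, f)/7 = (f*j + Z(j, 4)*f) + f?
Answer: 162120/139 ≈ 1166.3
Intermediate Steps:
Z(q, p) = -3
g(j, f) = -14*f + 7*f*j (g(j, f) = 7*((f*j - 3*f) + f) = 7*((-3*f + f*j) + f) = 7*(-2*f + f*j) = -14*f + 7*f*j)
g(-1, -22) + ((-221 - 220)/(-113 - 165))*444 = 7*(-22)*(-2 - 1) + ((-221 - 220)/(-113 - 165))*444 = 7*(-22)*(-3) - 441/(-278)*444 = 462 - 441*(-1/278)*444 = 462 + (441/278)*444 = 462 + 97902/139 = 162120/139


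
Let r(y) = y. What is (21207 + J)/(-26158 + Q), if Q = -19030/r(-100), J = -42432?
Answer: 70750/86559 ≈ 0.81736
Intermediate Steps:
Q = 1903/10 (Q = -19030/(-100) = -19030*(-1/100) = 1903/10 ≈ 190.30)
(21207 + J)/(-26158 + Q) = (21207 - 42432)/(-26158 + 1903/10) = -21225/(-259677/10) = -21225*(-10/259677) = 70750/86559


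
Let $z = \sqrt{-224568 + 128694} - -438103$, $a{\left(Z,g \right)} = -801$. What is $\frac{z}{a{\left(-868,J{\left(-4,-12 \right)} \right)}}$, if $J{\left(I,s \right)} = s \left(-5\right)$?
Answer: $- \frac{438103}{801} - \frac{29 i \sqrt{114}}{801} \approx -546.95 - 0.38656 i$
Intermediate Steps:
$J{\left(I,s \right)} = - 5 s$
$z = 438103 + 29 i \sqrt{114}$ ($z = \sqrt{-95874} + 438103 = 29 i \sqrt{114} + 438103 = 438103 + 29 i \sqrt{114} \approx 4.381 \cdot 10^{5} + 309.64 i$)
$\frac{z}{a{\left(-868,J{\left(-4,-12 \right)} \right)}} = \frac{438103 + 29 i \sqrt{114}}{-801} = \left(438103 + 29 i \sqrt{114}\right) \left(- \frac{1}{801}\right) = - \frac{438103}{801} - \frac{29 i \sqrt{114}}{801}$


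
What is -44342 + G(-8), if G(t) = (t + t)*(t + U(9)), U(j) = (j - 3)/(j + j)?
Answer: -132658/3 ≈ -44219.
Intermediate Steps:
U(j) = (-3 + j)/(2*j) (U(j) = (-3 + j)/((2*j)) = (-3 + j)*(1/(2*j)) = (-3 + j)/(2*j))
G(t) = 2*t*(⅓ + t) (G(t) = (t + t)*(t + (½)*(-3 + 9)/9) = (2*t)*(t + (½)*(⅑)*6) = (2*t)*(t + ⅓) = (2*t)*(⅓ + t) = 2*t*(⅓ + t))
-44342 + G(-8) = -44342 + (⅔)*(-8)*(1 + 3*(-8)) = -44342 + (⅔)*(-8)*(1 - 24) = -44342 + (⅔)*(-8)*(-23) = -44342 + 368/3 = -132658/3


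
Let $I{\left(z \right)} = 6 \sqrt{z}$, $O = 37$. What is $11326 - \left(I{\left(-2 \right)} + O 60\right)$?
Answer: $9106 - 6 i \sqrt{2} \approx 9106.0 - 8.4853 i$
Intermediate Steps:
$11326 - \left(I{\left(-2 \right)} + O 60\right) = 11326 - \left(6 \sqrt{-2} + 37 \cdot 60\right) = 11326 - \left(6 i \sqrt{2} + 2220\right) = 11326 - \left(2220 + 6 i \sqrt{2}\right) = 9106 - 6 i \sqrt{2}$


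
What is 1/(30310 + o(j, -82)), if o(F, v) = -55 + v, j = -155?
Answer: 1/30173 ≈ 3.3142e-5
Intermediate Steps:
1/(30310 + o(j, -82)) = 1/(30310 + (-55 - 82)) = 1/(30310 - 137) = 1/30173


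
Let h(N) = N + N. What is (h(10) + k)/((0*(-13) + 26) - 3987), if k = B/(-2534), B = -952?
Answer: -3688/716941 ≈ -0.0051441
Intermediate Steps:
h(N) = 2*N
k = 68/181 (k = -952/(-2534) = -952*(-1/2534) = 68/181 ≈ 0.37569)
(h(10) + k)/((0*(-13) + 26) - 3987) = (2*10 + 68/181)/((0*(-13) + 26) - 3987) = (20 + 68/181)/((0 + 26) - 3987) = 3688/(181*(26 - 3987)) = (3688/181)/(-3961) = (3688/181)*(-1/3961) = -3688/716941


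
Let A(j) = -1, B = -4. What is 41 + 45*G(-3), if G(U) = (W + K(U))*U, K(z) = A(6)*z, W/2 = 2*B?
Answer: 1796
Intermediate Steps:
W = -16 (W = 2*(2*(-4)) = 2*(-8) = -16)
K(z) = -z
G(U) = U*(-16 - U) (G(U) = (-16 - U)*U = U*(-16 - U))
41 + 45*G(-3) = 41 + 45*(-3*(-16 - 1*(-3))) = 41 + 45*(-3*(-16 + 3)) = 41 + 45*(-3*(-13)) = 41 + 45*39 = 41 + 1755 = 1796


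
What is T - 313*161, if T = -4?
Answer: -50397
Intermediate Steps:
T - 313*161 = -4 - 313*161 = -4 - 50393 = -50397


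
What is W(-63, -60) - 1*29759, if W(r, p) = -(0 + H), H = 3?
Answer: -29762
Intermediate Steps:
W(r, p) = -3 (W(r, p) = -(0 + 3) = -1*3 = -3)
W(-63, -60) - 1*29759 = -3 - 1*29759 = -3 - 29759 = -29762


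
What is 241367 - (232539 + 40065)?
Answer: -31237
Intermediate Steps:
241367 - (232539 + 40065) = 241367 - 1*272604 = 241367 - 272604 = -31237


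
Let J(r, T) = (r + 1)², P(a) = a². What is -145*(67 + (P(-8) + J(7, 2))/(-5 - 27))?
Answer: -9135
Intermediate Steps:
J(r, T) = (1 + r)²
-145*(67 + (P(-8) + J(7, 2))/(-5 - 27)) = -145*(67 + ((-8)² + (1 + 7)²)/(-5 - 27)) = -145*(67 + (64 + 8²)/(-32)) = -145*(67 + (64 + 64)*(-1/32)) = -145*(67 + 128*(-1/32)) = -145*(67 - 4) = -145*63 = -9135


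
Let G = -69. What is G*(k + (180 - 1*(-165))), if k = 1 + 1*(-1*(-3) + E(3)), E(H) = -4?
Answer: -23805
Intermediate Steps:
k = 0 (k = 1 + 1*(-1*(-3) - 4) = 1 + 1*(3 - 4) = 1 + 1*(-1) = 1 - 1 = 0)
G*(k + (180 - 1*(-165))) = -69*(0 + (180 - 1*(-165))) = -69*(0 + (180 + 165)) = -69*(0 + 345) = -69*345 = -23805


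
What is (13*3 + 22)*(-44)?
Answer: -2684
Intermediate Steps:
(13*3 + 22)*(-44) = (39 + 22)*(-44) = 61*(-44) = -2684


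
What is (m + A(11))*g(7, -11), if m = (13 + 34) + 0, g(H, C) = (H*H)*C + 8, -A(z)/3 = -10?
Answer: -40887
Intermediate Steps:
A(z) = 30 (A(z) = -3*(-10) = 30)
g(H, C) = 8 + C*H² (g(H, C) = H²*C + 8 = C*H² + 8 = 8 + C*H²)
m = 47 (m = 47 + 0 = 47)
(m + A(11))*g(7, -11) = (47 + 30)*(8 - 11*7²) = 77*(8 - 11*49) = 77*(8 - 539) = 77*(-531) = -40887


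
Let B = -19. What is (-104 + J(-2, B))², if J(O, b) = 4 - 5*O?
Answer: 8100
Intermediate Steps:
(-104 + J(-2, B))² = (-104 + (4 - 5*(-2)))² = (-104 + (4 + 10))² = (-104 + 14)² = (-90)² = 8100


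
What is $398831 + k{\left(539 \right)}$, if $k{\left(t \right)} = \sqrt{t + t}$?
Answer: $398831 + 7 \sqrt{22} \approx 3.9886 \cdot 10^{5}$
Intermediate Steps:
$k{\left(t \right)} = \sqrt{2} \sqrt{t}$ ($k{\left(t \right)} = \sqrt{2 t} = \sqrt{2} \sqrt{t}$)
$398831 + k{\left(539 \right)} = 398831 + \sqrt{2} \sqrt{539} = 398831 + \sqrt{2} \cdot 7 \sqrt{11} = 398831 + 7 \sqrt{22}$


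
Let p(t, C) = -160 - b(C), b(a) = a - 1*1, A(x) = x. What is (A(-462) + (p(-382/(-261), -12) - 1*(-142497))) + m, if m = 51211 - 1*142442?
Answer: 50657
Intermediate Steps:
b(a) = -1 + a (b(a) = a - 1 = -1 + a)
m = -91231 (m = 51211 - 142442 = -91231)
p(t, C) = -159 - C (p(t, C) = -160 - (-1 + C) = -160 + (1 - C) = -159 - C)
(A(-462) + (p(-382/(-261), -12) - 1*(-142497))) + m = (-462 + ((-159 - 1*(-12)) - 1*(-142497))) - 91231 = (-462 + ((-159 + 12) + 142497)) - 91231 = (-462 + (-147 + 142497)) - 91231 = (-462 + 142350) - 91231 = 141888 - 91231 = 50657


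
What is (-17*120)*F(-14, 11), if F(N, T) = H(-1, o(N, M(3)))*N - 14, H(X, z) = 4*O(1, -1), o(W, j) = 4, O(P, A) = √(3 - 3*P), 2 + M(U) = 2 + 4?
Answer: 28560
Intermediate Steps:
M(U) = 4 (M(U) = -2 + (2 + 4) = -2 + 6 = 4)
H(X, z) = 0 (H(X, z) = 4*√(3 - 3*1) = 4*√(3 - 3) = 4*√0 = 4*0 = 0)
F(N, T) = -14 (F(N, T) = 0*N - 14 = 0 - 14 = -14)
(-17*120)*F(-14, 11) = -17*120*(-14) = -2040*(-14) = 28560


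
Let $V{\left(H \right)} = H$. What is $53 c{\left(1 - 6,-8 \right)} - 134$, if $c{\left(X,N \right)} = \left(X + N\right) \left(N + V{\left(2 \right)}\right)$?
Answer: $4000$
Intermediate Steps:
$c{\left(X,N \right)} = \left(2 + N\right) \left(N + X\right)$ ($c{\left(X,N \right)} = \left(X + N\right) \left(N + 2\right) = \left(N + X\right) \left(2 + N\right) = \left(2 + N\right) \left(N + X\right)$)
$53 c{\left(1 - 6,-8 \right)} - 134 = 53 \left(\left(-8\right)^{2} + 2 \left(-8\right) + 2 \left(1 - 6\right) - 8 \left(1 - 6\right)\right) - 134 = 53 \left(64 - 16 + 2 \left(1 - 6\right) - 8 \left(1 - 6\right)\right) - 134 = 53 \left(64 - 16 + 2 \left(-5\right) - -40\right) - 134 = 53 \left(64 - 16 - 10 + 40\right) - 134 = 53 \cdot 78 - 134 = 4134 - 134 = 4000$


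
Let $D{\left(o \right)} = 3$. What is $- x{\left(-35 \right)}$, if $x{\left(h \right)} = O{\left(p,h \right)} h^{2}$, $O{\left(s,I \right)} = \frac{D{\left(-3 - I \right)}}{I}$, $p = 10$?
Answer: $105$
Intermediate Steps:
$O{\left(s,I \right)} = \frac{3}{I}$
$x{\left(h \right)} = 3 h$ ($x{\left(h \right)} = \frac{3}{h} h^{2} = 3 h$)
$- x{\left(-35 \right)} = - 3 \left(-35\right) = \left(-1\right) \left(-105\right) = 105$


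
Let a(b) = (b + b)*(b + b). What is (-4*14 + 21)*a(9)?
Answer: -11340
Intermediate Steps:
a(b) = 4*b² (a(b) = (2*b)*(2*b) = 4*b²)
(-4*14 + 21)*a(9) = (-4*14 + 21)*(4*9²) = (-56 + 21)*(4*81) = -35*324 = -11340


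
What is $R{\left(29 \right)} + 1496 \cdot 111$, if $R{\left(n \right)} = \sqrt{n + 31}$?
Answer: $166056 + 2 \sqrt{15} \approx 1.6606 \cdot 10^{5}$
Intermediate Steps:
$R{\left(n \right)} = \sqrt{31 + n}$
$R{\left(29 \right)} + 1496 \cdot 111 = \sqrt{31 + 29} + 1496 \cdot 111 = \sqrt{60} + 166056 = 2 \sqrt{15} + 166056 = 166056 + 2 \sqrt{15}$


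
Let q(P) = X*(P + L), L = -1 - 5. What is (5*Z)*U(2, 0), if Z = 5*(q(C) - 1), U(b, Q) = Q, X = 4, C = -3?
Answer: 0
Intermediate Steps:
L = -6
q(P) = -24 + 4*P (q(P) = 4*(P - 6) = 4*(-6 + P) = -24 + 4*P)
Z = -185 (Z = 5*((-24 + 4*(-3)) - 1) = 5*((-24 - 12) - 1) = 5*(-36 - 1) = 5*(-37) = -185)
(5*Z)*U(2, 0) = (5*(-185))*0 = -925*0 = 0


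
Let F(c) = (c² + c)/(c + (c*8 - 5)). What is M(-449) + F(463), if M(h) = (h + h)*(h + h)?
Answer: 1678234140/2081 ≈ 8.0646e+5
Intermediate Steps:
M(h) = 4*h² (M(h) = (2*h)*(2*h) = 4*h²)
F(c) = (c + c²)/(-5 + 9*c) (F(c) = (c + c²)/(c + (8*c - 5)) = (c + c²)/(c + (-5 + 8*c)) = (c + c²)/(-5 + 9*c))
M(-449) + F(463) = 4*(-449)² + 463*(1 + 463)/(-5 + 9*463) = 4*201601 + 463*464/(-5 + 4167) = 806404 + 463*464/4162 = 806404 + 463*(1/4162)*464 = 806404 + 107416/2081 = 1678234140/2081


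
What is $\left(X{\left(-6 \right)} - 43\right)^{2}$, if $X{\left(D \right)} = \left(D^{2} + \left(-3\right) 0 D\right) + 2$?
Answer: $25$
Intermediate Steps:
$X{\left(D \right)} = 2 + D^{2}$ ($X{\left(D \right)} = \left(D^{2} + 0 D\right) + 2 = \left(D^{2} + 0\right) + 2 = D^{2} + 2 = 2 + D^{2}$)
$\left(X{\left(-6 \right)} - 43\right)^{2} = \left(\left(2 + \left(-6\right)^{2}\right) - 43\right)^{2} = \left(\left(2 + 36\right) - 43\right)^{2} = \left(38 - 43\right)^{2} = \left(-5\right)^{2} = 25$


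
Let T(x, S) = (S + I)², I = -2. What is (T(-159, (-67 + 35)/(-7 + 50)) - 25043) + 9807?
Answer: -28157440/1849 ≈ -15228.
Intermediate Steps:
T(x, S) = (-2 + S)² (T(x, S) = (S - 2)² = (-2 + S)²)
(T(-159, (-67 + 35)/(-7 + 50)) - 25043) + 9807 = ((-2 + (-67 + 35)/(-7 + 50))² - 25043) + 9807 = ((-2 - 32/43)² - 25043) + 9807 = ((-118/43)² - 25043) + 9807 = (13924/1849 - 25043) + 9807 = -46290583/1849 + 9807 = -28157440/1849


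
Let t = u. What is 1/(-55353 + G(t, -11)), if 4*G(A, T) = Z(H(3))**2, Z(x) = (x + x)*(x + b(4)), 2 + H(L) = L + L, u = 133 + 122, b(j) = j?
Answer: -1/54329 ≈ -1.8406e-5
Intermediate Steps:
u = 255
H(L) = -2 + 2*L (H(L) = -2 + (L + L) = -2 + 2*L)
Z(x) = 2*x*(4 + x) (Z(x) = (x + x)*(x + 4) = (2*x)*(4 + x) = 2*x*(4 + x))
t = 255
G(A, T) = 1024 (G(A, T) = (2*(-2 + 2*3)*(4 + (-2 + 2*3)))**2/4 = (2*(-2 + 6)*(4 + (-2 + 6)))**2/4 = (2*4*(4 + 4))**2/4 = (2*4*8)**2/4 = (1/4)*64**2 = (1/4)*4096 = 1024)
1/(-55353 + G(t, -11)) = 1/(-55353 + 1024) = 1/(-54329) = -1/54329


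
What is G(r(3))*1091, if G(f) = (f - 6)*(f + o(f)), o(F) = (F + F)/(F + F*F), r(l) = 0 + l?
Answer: -22911/2 ≈ -11456.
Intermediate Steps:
r(l) = l
o(F) = 2*F/(F + F²) (o(F) = (2*F)/(F + F²) = 2*F/(F + F²))
G(f) = (-6 + f)*(f + 2/(1 + f)) (G(f) = (f - 6)*(f + 2/(1 + f)) = (-6 + f)*(f + 2/(1 + f)))
G(r(3))*1091 = ((-12 + 2*3 + 3*(1 + 3)*(-6 + 3))/(1 + 3))*1091 = ((-12 + 6 + 3*4*(-3))/4)*1091 = ((-12 + 6 - 36)/4)*1091 = ((¼)*(-42))*1091 = -21/2*1091 = -22911/2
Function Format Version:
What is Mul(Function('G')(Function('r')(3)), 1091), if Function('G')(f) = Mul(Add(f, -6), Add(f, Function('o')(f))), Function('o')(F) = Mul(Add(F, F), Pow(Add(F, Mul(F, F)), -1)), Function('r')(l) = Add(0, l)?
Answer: Rational(-22911, 2) ≈ -11456.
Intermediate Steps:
Function('r')(l) = l
Function('o')(F) = Mul(2, F, Pow(Add(F, Pow(F, 2)), -1)) (Function('o')(F) = Mul(Mul(2, F), Pow(Add(F, Pow(F, 2)), -1)) = Mul(2, F, Pow(Add(F, Pow(F, 2)), -1)))
Function('G')(f) = Mul(Add(-6, f), Add(f, Mul(2, Pow(Add(1, f), -1)))) (Function('G')(f) = Mul(Add(f, -6), Add(f, Mul(2, Pow(Add(1, f), -1)))) = Mul(Add(-6, f), Add(f, Mul(2, Pow(Add(1, f), -1)))))
Mul(Function('G')(Function('r')(3)), 1091) = Mul(Mul(Pow(Add(1, 3), -1), Add(-12, Mul(2, 3), Mul(3, Add(1, 3), Add(-6, 3)))), 1091) = Mul(Mul(Pow(4, -1), Add(-12, 6, Mul(3, 4, -3))), 1091) = Mul(Mul(Rational(1, 4), Add(-12, 6, -36)), 1091) = Mul(Mul(Rational(1, 4), -42), 1091) = Mul(Rational(-21, 2), 1091) = Rational(-22911, 2)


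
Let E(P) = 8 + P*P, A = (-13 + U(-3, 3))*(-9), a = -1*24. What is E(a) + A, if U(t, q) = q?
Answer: 674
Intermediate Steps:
a = -24
A = 90 (A = (-13 + 3)*(-9) = -10*(-9) = 90)
E(P) = 8 + P²
E(a) + A = (8 + (-24)²) + 90 = (8 + 576) + 90 = 584 + 90 = 674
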